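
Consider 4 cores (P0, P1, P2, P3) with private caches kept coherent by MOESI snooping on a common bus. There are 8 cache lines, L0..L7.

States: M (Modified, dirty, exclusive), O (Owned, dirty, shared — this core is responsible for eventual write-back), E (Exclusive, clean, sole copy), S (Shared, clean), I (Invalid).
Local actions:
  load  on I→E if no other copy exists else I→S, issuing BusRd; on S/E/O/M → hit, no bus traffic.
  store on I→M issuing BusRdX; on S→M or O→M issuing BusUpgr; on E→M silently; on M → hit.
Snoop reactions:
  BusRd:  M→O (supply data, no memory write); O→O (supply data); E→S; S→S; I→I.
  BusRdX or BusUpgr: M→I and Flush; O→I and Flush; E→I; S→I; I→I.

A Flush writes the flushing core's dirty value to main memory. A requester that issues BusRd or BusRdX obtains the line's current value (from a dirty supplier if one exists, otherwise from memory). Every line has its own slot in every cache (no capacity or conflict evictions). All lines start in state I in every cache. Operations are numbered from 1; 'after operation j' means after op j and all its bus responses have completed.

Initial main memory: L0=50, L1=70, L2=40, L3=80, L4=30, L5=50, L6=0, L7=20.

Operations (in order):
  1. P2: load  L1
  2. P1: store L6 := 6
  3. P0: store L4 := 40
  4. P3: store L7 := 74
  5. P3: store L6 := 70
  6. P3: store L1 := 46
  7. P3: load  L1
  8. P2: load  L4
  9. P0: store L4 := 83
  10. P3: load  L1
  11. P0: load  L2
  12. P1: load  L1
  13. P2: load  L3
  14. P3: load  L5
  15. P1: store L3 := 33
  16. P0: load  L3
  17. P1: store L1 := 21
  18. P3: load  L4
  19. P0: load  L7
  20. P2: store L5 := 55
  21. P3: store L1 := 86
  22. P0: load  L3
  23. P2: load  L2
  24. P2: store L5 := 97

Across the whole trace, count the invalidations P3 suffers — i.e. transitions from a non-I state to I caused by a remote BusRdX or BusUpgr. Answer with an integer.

step 1: P2: load  L1  ⟶  IIEI  (L1)  txn=BusRd  M[L1]=70
step 2: P1: store L6 := 6  ⟶  IMII  (L6)  txn=BusRdX  M[L6]=0
step 3: P0: store L4 := 40  ⟶  MIII  (L4)  txn=BusRdX  M[L4]=30
step 4: P3: store L7 := 74  ⟶  IIIM  (L7)  txn=BusRdX  M[L7]=20
step 5: P3: store L6 := 70  ⟶  IIIM  (L6)  txn=BusRdX+Flush  M[L6]=6
step 6: P3: store L1 := 46  ⟶  IIIM  (L1)  txn=BusRdX  M[L1]=70
step 7: P3: load  L1  ⟶  IIIM  (L1)  txn=∅  M[L1]=70
step 8: P2: load  L4  ⟶  OISI  (L4)  txn=BusRd  M[L4]=30
step 9: P0: store L4 := 83  ⟶  MIII  (L4)  txn=BusUpgr  M[L4]=30
step 10: P3: load  L1  ⟶  IIIM  (L1)  txn=∅  M[L1]=70
step 11: P0: load  L2  ⟶  EIII  (L2)  txn=BusRd  M[L2]=40
step 12: P1: load  L1  ⟶  ISIO  (L1)  txn=BusRd  M[L1]=70
step 13: P2: load  L3  ⟶  IIEI  (L3)  txn=BusRd  M[L3]=80
step 14: P3: load  L5  ⟶  IIIE  (L5)  txn=BusRd  M[L5]=50
step 15: P1: store L3 := 33  ⟶  IMII  (L3)  txn=BusRdX  M[L3]=80
step 16: P0: load  L3  ⟶  SOII  (L3)  txn=BusRd  M[L3]=80
step 17: P1: store L1 := 21  ⟶  IMII  (L1)  txn=BusUpgr+Flush  M[L1]=46
step 18: P3: load  L4  ⟶  OIIS  (L4)  txn=BusRd  M[L4]=30
step 19: P0: load  L7  ⟶  SIIO  (L7)  txn=BusRd  M[L7]=20
step 20: P2: store L5 := 55  ⟶  IIMI  (L5)  txn=BusRdX  M[L5]=50
step 21: P3: store L1 := 86  ⟶  IIIM  (L1)  txn=BusRdX+Flush  M[L1]=21
step 22: P0: load  L3  ⟶  SOII  (L3)  txn=∅  M[L3]=80
step 23: P2: load  L2  ⟶  SISI  (L2)  txn=BusRd  M[L2]=40
step 24: P2: store L5 := 97  ⟶  IIMI  (L5)  txn=∅  M[L5]=50

invalidations = 2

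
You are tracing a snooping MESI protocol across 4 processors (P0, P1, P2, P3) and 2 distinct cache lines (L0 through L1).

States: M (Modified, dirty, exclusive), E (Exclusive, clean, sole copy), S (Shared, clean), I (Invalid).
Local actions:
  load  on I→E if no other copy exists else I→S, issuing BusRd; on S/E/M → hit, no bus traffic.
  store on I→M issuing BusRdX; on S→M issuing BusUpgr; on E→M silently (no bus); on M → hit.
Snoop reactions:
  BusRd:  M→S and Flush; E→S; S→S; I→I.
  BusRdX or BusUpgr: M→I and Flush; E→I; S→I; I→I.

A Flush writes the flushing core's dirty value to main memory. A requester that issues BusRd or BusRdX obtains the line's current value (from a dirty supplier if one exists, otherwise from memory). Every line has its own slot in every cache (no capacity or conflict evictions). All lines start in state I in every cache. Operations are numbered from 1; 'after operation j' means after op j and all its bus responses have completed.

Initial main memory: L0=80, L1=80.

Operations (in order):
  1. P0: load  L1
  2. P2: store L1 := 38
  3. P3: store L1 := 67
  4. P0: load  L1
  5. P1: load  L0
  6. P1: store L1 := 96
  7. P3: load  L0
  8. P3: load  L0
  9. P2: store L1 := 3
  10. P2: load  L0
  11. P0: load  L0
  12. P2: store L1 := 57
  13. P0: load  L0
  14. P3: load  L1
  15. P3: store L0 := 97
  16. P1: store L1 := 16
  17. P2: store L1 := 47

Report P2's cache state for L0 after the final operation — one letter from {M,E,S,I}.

state = I

step 1: P0: load  L1  ⟶  EIII  (L1)  txn=BusRd  M[L1]=80
step 2: P2: store L1 := 38  ⟶  IIMI  (L1)  txn=BusRdX  M[L1]=80
step 3: P3: store L1 := 67  ⟶  IIIM  (L1)  txn=BusRdX+Flush  M[L1]=38
step 4: P0: load  L1  ⟶  SIIS  (L1)  txn=BusRd+Flush  M[L1]=67
step 5: P1: load  L0  ⟶  IEII  (L0)  txn=BusRd  M[L0]=80
step 6: P1: store L1 := 96  ⟶  IMII  (L1)  txn=BusRdX  M[L1]=67
step 7: P3: load  L0  ⟶  ISIS  (L0)  txn=BusRd  M[L0]=80
step 8: P3: load  L0  ⟶  ISIS  (L0)  txn=∅  M[L0]=80
step 9: P2: store L1 := 3  ⟶  IIMI  (L1)  txn=BusRdX+Flush  M[L1]=96
step 10: P2: load  L0  ⟶  ISSS  (L0)  txn=BusRd  M[L0]=80
step 11: P0: load  L0  ⟶  SSSS  (L0)  txn=BusRd  M[L0]=80
step 12: P2: store L1 := 57  ⟶  IIMI  (L1)  txn=∅  M[L1]=96
step 13: P0: load  L0  ⟶  SSSS  (L0)  txn=∅  M[L0]=80
step 14: P3: load  L1  ⟶  IISS  (L1)  txn=BusRd+Flush  M[L1]=57
step 15: P3: store L0 := 97  ⟶  IIIM  (L0)  txn=BusUpgr  M[L0]=80
step 16: P1: store L1 := 16  ⟶  IMII  (L1)  txn=BusRdX  M[L1]=57
step 17: P2: store L1 := 47  ⟶  IIMI  (L1)  txn=BusRdX+Flush  M[L1]=16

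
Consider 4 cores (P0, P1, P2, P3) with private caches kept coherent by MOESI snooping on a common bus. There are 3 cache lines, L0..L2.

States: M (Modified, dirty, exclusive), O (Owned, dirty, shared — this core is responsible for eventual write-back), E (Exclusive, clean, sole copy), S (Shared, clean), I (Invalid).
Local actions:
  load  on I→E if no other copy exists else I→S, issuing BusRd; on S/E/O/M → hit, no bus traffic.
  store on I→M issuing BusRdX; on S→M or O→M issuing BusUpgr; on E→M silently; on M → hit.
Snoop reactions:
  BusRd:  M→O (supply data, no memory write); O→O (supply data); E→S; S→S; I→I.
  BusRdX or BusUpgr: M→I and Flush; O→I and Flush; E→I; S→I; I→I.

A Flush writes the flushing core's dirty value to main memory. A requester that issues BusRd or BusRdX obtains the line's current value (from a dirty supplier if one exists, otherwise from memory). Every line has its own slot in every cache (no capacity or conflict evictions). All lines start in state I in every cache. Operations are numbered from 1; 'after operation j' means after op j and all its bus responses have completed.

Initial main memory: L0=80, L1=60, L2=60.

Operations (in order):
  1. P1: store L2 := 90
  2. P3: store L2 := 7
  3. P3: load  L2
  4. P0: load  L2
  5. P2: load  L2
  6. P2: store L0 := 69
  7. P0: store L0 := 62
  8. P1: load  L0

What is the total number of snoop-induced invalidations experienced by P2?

invalidations = 1

1. P1: store L2 := 90  bus=[BusRdX]  L2: P0=I P1=M P2=I P3=I  mem[L2]=60
2. P3: store L2 := 7  bus=[BusRdX,Flush]  L2: P0=I P1=I P2=I P3=M  mem[L2]=90
3. P3: load  L2  bus=[-]  L2: P0=I P1=I P2=I P3=M  mem[L2]=90
4. P0: load  L2  bus=[BusRd]  L2: P0=S P1=I P2=I P3=O  mem[L2]=90
5. P2: load  L2  bus=[BusRd]  L2: P0=S P1=I P2=S P3=O  mem[L2]=90
6. P2: store L0 := 69  bus=[BusRdX]  L0: P0=I P1=I P2=M P3=I  mem[L0]=80
7. P0: store L0 := 62  bus=[BusRdX,Flush]  L0: P0=M P1=I P2=I P3=I  mem[L0]=69
8. P1: load  L0  bus=[BusRd]  L0: P0=O P1=S P2=I P3=I  mem[L0]=69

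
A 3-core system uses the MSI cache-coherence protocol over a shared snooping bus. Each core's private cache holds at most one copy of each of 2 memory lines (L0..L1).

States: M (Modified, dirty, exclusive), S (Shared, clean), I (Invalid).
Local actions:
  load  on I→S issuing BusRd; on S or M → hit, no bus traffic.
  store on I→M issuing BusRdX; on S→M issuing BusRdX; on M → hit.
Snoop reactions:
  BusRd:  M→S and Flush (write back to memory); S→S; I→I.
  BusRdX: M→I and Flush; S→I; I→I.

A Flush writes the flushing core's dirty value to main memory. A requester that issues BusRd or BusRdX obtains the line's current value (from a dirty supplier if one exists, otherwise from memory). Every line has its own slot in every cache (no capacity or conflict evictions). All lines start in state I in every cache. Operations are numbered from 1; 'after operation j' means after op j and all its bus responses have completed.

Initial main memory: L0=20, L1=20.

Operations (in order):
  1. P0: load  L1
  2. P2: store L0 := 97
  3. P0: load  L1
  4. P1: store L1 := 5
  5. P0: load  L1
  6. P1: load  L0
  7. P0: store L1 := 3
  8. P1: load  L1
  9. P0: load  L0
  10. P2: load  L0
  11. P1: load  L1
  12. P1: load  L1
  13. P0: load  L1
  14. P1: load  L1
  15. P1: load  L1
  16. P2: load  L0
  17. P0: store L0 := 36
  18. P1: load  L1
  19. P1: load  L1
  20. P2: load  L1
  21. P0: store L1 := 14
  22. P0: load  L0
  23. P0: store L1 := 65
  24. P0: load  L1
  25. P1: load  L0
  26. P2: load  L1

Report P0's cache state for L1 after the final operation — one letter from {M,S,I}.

  op1 P0: load  L1 → S/I/I on L1; bus BusRd; mem=20
  op2 P2: store L0 := 97 → I/I/M on L0; bus BusRdX; mem=20
  op3 P0: load  L1 → S/I/I on L1; bus (none); mem=20
  op4 P1: store L1 := 5 → I/M/I on L1; bus BusRdX; mem=20
  op5 P0: load  L1 → S/S/I on L1; bus BusRd Flush; mem=5
  op6 P1: load  L0 → I/S/S on L0; bus BusRd Flush; mem=97
  op7 P0: store L1 := 3 → M/I/I on L1; bus BusRdX; mem=5
  op8 P1: load  L1 → S/S/I on L1; bus BusRd Flush; mem=3
  op9 P0: load  L0 → S/S/S on L0; bus BusRd; mem=97
  op10 P2: load  L0 → S/S/S on L0; bus (none); mem=97
  op11 P1: load  L1 → S/S/I on L1; bus (none); mem=3
  op12 P1: load  L1 → S/S/I on L1; bus (none); mem=3
  op13 P0: load  L1 → S/S/I on L1; bus (none); mem=3
  op14 P1: load  L1 → S/S/I on L1; bus (none); mem=3
  op15 P1: load  L1 → S/S/I on L1; bus (none); mem=3
  op16 P2: load  L0 → S/S/S on L0; bus (none); mem=97
  op17 P0: store L0 := 36 → M/I/I on L0; bus BusRdX; mem=97
  op18 P1: load  L1 → S/S/I on L1; bus (none); mem=3
  op19 P1: load  L1 → S/S/I on L1; bus (none); mem=3
  op20 P2: load  L1 → S/S/S on L1; bus BusRd; mem=3
  op21 P0: store L1 := 14 → M/I/I on L1; bus BusRdX; mem=3
  op22 P0: load  L0 → M/I/I on L0; bus (none); mem=97
  op23 P0: store L1 := 65 → M/I/I on L1; bus (none); mem=3
  op24 P0: load  L1 → M/I/I on L1; bus (none); mem=3
  op25 P1: load  L0 → S/S/I on L0; bus BusRd Flush; mem=36
  op26 P2: load  L1 → S/I/S on L1; bus BusRd Flush; mem=65

state = S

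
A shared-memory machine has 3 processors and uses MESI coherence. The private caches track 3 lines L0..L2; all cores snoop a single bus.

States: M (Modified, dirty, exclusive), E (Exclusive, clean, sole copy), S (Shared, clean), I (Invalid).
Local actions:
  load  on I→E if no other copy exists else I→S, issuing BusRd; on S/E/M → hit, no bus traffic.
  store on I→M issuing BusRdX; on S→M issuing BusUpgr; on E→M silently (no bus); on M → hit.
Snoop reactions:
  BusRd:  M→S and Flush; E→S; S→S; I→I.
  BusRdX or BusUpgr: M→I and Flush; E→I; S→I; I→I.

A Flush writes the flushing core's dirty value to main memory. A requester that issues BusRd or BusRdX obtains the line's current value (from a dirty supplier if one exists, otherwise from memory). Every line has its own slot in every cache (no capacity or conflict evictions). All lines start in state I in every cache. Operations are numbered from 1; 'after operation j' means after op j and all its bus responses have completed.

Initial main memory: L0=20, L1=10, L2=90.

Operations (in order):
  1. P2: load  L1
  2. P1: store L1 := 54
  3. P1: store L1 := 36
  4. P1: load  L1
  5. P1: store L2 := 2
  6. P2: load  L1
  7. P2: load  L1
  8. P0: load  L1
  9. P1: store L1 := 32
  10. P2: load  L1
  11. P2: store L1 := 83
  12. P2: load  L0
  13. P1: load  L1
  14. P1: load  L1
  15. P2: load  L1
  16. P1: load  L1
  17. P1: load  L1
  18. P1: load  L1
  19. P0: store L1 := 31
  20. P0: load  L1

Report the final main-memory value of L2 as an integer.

memory[L2] = 90

[1] P2: load  L1 | P0:I, P1:I, P2:E(10) | bus: BusRd
[2] P1: store L1 := 54 | P0:I, P1:M(54), P2:I | bus: BusRdX
[3] P1: store L1 := 36 | P0:I, P1:M(36), P2:I | bus: none
[4] P1: load  L1 | P0:I, P1:M(36), P2:I | bus: none
[5] P1: store L2 := 2 | P0:I, P1:M(2), P2:I | bus: BusRdX
[6] P2: load  L1 | P0:I, P1:S(36), P2:S(36) | bus: BusRd,Flush
[7] P2: load  L1 | P0:I, P1:S(36), P2:S(36) | bus: none
[8] P0: load  L1 | P0:S(36), P1:S(36), P2:S(36) | bus: BusRd
[9] P1: store L1 := 32 | P0:I, P1:M(32), P2:I | bus: BusUpgr
[10] P2: load  L1 | P0:I, P1:S(32), P2:S(32) | bus: BusRd,Flush
[11] P2: store L1 := 83 | P0:I, P1:I, P2:M(83) | bus: BusUpgr
[12] P2: load  L0 | P0:I, P1:I, P2:E(20) | bus: BusRd
[13] P1: load  L1 | P0:I, P1:S(83), P2:S(83) | bus: BusRd,Flush
[14] P1: load  L1 | P0:I, P1:S(83), P2:S(83) | bus: none
[15] P2: load  L1 | P0:I, P1:S(83), P2:S(83) | bus: none
[16] P1: load  L1 | P0:I, P1:S(83), P2:S(83) | bus: none
[17] P1: load  L1 | P0:I, P1:S(83), P2:S(83) | bus: none
[18] P1: load  L1 | P0:I, P1:S(83), P2:S(83) | bus: none
[19] P0: store L1 := 31 | P0:M(31), P1:I, P2:I | bus: BusRdX
[20] P0: load  L1 | P0:M(31), P1:I, P2:I | bus: none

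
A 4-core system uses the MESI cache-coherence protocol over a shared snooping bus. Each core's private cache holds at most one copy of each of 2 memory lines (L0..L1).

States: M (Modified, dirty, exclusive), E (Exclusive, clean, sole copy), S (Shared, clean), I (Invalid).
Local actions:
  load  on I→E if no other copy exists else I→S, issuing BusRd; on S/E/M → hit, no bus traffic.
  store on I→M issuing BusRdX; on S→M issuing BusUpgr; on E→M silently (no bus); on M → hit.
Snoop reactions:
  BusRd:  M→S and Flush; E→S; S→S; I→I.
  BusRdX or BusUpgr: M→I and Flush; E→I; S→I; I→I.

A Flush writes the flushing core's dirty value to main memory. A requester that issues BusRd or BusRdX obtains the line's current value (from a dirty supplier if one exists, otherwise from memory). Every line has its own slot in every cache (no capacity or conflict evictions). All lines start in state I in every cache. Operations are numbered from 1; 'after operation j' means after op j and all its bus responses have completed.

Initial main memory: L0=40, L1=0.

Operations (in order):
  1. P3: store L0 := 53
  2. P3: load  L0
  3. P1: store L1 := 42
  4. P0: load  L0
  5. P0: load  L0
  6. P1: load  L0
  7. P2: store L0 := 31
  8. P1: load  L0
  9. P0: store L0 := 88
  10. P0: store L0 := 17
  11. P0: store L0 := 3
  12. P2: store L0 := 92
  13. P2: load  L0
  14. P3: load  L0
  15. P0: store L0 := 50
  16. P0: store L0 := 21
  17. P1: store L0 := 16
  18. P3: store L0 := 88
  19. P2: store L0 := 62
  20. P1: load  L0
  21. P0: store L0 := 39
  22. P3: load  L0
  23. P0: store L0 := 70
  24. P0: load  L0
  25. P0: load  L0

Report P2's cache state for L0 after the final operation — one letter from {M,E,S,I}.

state = I

  op1 P3: store L0 := 53 → I/I/I/M on L0; bus BusRdX; mem=40
  op2 P3: load  L0 → I/I/I/M on L0; bus (none); mem=40
  op3 P1: store L1 := 42 → I/M/I/I on L1; bus BusRdX; mem=0
  op4 P0: load  L0 → S/I/I/S on L0; bus BusRd Flush; mem=53
  op5 P0: load  L0 → S/I/I/S on L0; bus (none); mem=53
  op6 P1: load  L0 → S/S/I/S on L0; bus BusRd; mem=53
  op7 P2: store L0 := 31 → I/I/M/I on L0; bus BusRdX; mem=53
  op8 P1: load  L0 → I/S/S/I on L0; bus BusRd Flush; mem=31
  op9 P0: store L0 := 88 → M/I/I/I on L0; bus BusRdX; mem=31
  op10 P0: store L0 := 17 → M/I/I/I on L0; bus (none); mem=31
  op11 P0: store L0 := 3 → M/I/I/I on L0; bus (none); mem=31
  op12 P2: store L0 := 92 → I/I/M/I on L0; bus BusRdX Flush; mem=3
  op13 P2: load  L0 → I/I/M/I on L0; bus (none); mem=3
  op14 P3: load  L0 → I/I/S/S on L0; bus BusRd Flush; mem=92
  op15 P0: store L0 := 50 → M/I/I/I on L0; bus BusRdX; mem=92
  op16 P0: store L0 := 21 → M/I/I/I on L0; bus (none); mem=92
  op17 P1: store L0 := 16 → I/M/I/I on L0; bus BusRdX Flush; mem=21
  op18 P3: store L0 := 88 → I/I/I/M on L0; bus BusRdX Flush; mem=16
  op19 P2: store L0 := 62 → I/I/M/I on L0; bus BusRdX Flush; mem=88
  op20 P1: load  L0 → I/S/S/I on L0; bus BusRd Flush; mem=62
  op21 P0: store L0 := 39 → M/I/I/I on L0; bus BusRdX; mem=62
  op22 P3: load  L0 → S/I/I/S on L0; bus BusRd Flush; mem=39
  op23 P0: store L0 := 70 → M/I/I/I on L0; bus BusUpgr; mem=39
  op24 P0: load  L0 → M/I/I/I on L0; bus (none); mem=39
  op25 P0: load  L0 → M/I/I/I on L0; bus (none); mem=39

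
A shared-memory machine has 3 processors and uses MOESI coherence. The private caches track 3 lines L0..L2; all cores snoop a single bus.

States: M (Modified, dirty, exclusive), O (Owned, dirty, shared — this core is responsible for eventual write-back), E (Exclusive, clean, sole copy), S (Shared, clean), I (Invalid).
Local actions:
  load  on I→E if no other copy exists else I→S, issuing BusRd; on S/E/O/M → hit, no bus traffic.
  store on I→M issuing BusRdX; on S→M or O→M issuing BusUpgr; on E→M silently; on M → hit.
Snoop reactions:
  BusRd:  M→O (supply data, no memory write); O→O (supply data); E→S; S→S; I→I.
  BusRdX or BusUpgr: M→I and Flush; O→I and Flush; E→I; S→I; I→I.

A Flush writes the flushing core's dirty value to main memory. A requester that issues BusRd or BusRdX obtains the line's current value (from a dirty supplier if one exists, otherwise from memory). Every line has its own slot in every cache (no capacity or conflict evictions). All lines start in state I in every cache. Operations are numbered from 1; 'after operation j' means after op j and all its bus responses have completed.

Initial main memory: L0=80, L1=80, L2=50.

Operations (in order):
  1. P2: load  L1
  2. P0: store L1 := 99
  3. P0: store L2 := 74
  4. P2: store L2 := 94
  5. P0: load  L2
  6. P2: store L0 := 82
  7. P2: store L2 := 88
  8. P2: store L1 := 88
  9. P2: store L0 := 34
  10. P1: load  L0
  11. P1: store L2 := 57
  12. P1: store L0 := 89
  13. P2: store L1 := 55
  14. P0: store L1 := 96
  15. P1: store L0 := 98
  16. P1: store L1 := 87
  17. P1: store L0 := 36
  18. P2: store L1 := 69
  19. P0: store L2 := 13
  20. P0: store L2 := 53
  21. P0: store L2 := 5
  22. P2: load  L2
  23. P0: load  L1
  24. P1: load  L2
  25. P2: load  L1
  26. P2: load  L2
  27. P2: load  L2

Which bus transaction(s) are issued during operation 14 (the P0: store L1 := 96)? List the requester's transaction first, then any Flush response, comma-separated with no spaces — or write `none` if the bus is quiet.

step 1: P2: load  L1  ⟶  IIE  (L1)  txn=BusRd  M[L1]=80
step 2: P0: store L1 := 99  ⟶  MII  (L1)  txn=BusRdX  M[L1]=80
step 3: P0: store L2 := 74  ⟶  MII  (L2)  txn=BusRdX  M[L2]=50
step 4: P2: store L2 := 94  ⟶  IIM  (L2)  txn=BusRdX+Flush  M[L2]=74
step 5: P0: load  L2  ⟶  SIO  (L2)  txn=BusRd  M[L2]=74
step 6: P2: store L0 := 82  ⟶  IIM  (L0)  txn=BusRdX  M[L0]=80
step 7: P2: store L2 := 88  ⟶  IIM  (L2)  txn=BusUpgr  M[L2]=74
step 8: P2: store L1 := 88  ⟶  IIM  (L1)  txn=BusRdX+Flush  M[L1]=99
step 9: P2: store L0 := 34  ⟶  IIM  (L0)  txn=∅  M[L0]=80
step 10: P1: load  L0  ⟶  ISO  (L0)  txn=BusRd  M[L0]=80
step 11: P1: store L2 := 57  ⟶  IMI  (L2)  txn=BusRdX+Flush  M[L2]=88
step 12: P1: store L0 := 89  ⟶  IMI  (L0)  txn=BusUpgr+Flush  M[L0]=34
step 13: P2: store L1 := 55  ⟶  IIM  (L1)  txn=∅  M[L1]=99
step 14: P0: store L1 := 96  ⟶  MII  (L1)  txn=BusRdX+Flush  M[L1]=55
step 15: P1: store L0 := 98  ⟶  IMI  (L0)  txn=∅  M[L0]=34
step 16: P1: store L1 := 87  ⟶  IMI  (L1)  txn=BusRdX+Flush  M[L1]=96
step 17: P1: store L0 := 36  ⟶  IMI  (L0)  txn=∅  M[L0]=34
step 18: P2: store L1 := 69  ⟶  IIM  (L1)  txn=BusRdX+Flush  M[L1]=87
step 19: P0: store L2 := 13  ⟶  MII  (L2)  txn=BusRdX+Flush  M[L2]=57
step 20: P0: store L2 := 53  ⟶  MII  (L2)  txn=∅  M[L2]=57
step 21: P0: store L2 := 5  ⟶  MII  (L2)  txn=∅  M[L2]=57
step 22: P2: load  L2  ⟶  OIS  (L2)  txn=BusRd  M[L2]=57
step 23: P0: load  L1  ⟶  SIO  (L1)  txn=BusRd  M[L1]=87
step 24: P1: load  L2  ⟶  OSS  (L2)  txn=BusRd  M[L2]=57
step 25: P2: load  L1  ⟶  SIO  (L1)  txn=∅  M[L1]=87
step 26: P2: load  L2  ⟶  OSS  (L2)  txn=∅  M[L2]=57
step 27: P2: load  L2  ⟶  OSS  (L2)  txn=∅  M[L2]=57

bus = BusRdX,Flush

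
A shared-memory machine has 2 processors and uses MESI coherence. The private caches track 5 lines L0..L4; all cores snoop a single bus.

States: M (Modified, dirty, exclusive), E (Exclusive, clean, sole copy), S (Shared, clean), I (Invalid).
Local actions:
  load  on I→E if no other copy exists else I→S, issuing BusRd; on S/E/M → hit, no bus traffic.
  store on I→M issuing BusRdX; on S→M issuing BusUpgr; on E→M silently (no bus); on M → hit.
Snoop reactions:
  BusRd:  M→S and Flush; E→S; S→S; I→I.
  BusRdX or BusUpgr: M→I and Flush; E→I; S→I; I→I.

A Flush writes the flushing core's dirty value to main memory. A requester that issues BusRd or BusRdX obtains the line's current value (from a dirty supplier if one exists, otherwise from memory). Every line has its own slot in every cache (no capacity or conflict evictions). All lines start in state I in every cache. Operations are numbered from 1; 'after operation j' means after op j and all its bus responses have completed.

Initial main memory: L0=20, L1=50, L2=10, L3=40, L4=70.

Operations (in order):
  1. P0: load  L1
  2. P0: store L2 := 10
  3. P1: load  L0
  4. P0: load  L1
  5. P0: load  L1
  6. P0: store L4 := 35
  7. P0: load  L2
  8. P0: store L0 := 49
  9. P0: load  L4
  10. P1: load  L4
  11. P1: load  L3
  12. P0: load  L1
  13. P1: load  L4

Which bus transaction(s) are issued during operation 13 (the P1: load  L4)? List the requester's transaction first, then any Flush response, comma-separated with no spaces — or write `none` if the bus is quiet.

bus = none

[1] P0: load  L1 | P0:E(50), P1:I | bus: BusRd
[2] P0: store L2 := 10 | P0:M(10), P1:I | bus: BusRdX
[3] P1: load  L0 | P0:I, P1:E(20) | bus: BusRd
[4] P0: load  L1 | P0:E(50), P1:I | bus: none
[5] P0: load  L1 | P0:E(50), P1:I | bus: none
[6] P0: store L4 := 35 | P0:M(35), P1:I | bus: BusRdX
[7] P0: load  L2 | P0:M(10), P1:I | bus: none
[8] P0: store L0 := 49 | P0:M(49), P1:I | bus: BusRdX
[9] P0: load  L4 | P0:M(35), P1:I | bus: none
[10] P1: load  L4 | P0:S(35), P1:S(35) | bus: BusRd,Flush
[11] P1: load  L3 | P0:I, P1:E(40) | bus: BusRd
[12] P0: load  L1 | P0:E(50), P1:I | bus: none
[13] P1: load  L4 | P0:S(35), P1:S(35) | bus: none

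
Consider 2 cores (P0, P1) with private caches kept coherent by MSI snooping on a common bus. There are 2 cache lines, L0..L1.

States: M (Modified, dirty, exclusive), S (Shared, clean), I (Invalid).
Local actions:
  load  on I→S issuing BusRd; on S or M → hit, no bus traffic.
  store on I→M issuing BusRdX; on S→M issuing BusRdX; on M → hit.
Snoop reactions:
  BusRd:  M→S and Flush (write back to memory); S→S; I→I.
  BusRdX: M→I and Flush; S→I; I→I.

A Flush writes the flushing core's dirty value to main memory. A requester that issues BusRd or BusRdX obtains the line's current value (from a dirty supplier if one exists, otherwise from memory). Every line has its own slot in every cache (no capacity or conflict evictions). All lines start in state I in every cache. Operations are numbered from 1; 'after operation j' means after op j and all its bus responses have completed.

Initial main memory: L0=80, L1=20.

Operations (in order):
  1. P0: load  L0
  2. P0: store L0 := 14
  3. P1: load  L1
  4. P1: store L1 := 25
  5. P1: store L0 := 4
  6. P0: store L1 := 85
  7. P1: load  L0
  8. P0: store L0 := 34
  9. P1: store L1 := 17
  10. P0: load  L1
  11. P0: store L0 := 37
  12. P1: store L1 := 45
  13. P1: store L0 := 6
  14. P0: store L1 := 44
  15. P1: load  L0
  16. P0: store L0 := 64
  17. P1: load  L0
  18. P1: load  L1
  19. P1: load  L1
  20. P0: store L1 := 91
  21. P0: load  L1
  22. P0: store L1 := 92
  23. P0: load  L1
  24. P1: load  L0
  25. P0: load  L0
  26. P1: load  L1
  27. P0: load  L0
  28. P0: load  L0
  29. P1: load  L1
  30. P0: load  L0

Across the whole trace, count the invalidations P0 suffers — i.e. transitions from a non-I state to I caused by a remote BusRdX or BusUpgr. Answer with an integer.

invalidations = 4

1. P0: load  L0  bus=[BusRd]  L0: P0=S P1=I  mem[L0]=80
2. P0: store L0 := 14  bus=[BusRdX]  L0: P0=M P1=I  mem[L0]=80
3. P1: load  L1  bus=[BusRd]  L1: P0=I P1=S  mem[L1]=20
4. P1: store L1 := 25  bus=[BusRdX]  L1: P0=I P1=M  mem[L1]=20
5. P1: store L0 := 4  bus=[BusRdX,Flush]  L0: P0=I P1=M  mem[L0]=14
6. P0: store L1 := 85  bus=[BusRdX,Flush]  L1: P0=M P1=I  mem[L1]=25
7. P1: load  L0  bus=[-]  L0: P0=I P1=M  mem[L0]=14
8. P0: store L0 := 34  bus=[BusRdX,Flush]  L0: P0=M P1=I  mem[L0]=4
9. P1: store L1 := 17  bus=[BusRdX,Flush]  L1: P0=I P1=M  mem[L1]=85
10. P0: load  L1  bus=[BusRd,Flush]  L1: P0=S P1=S  mem[L1]=17
11. P0: store L0 := 37  bus=[-]  L0: P0=M P1=I  mem[L0]=4
12. P1: store L1 := 45  bus=[BusRdX]  L1: P0=I P1=M  mem[L1]=17
13. P1: store L0 := 6  bus=[BusRdX,Flush]  L0: P0=I P1=M  mem[L0]=37
14. P0: store L1 := 44  bus=[BusRdX,Flush]  L1: P0=M P1=I  mem[L1]=45
15. P1: load  L0  bus=[-]  L0: P0=I P1=M  mem[L0]=37
16. P0: store L0 := 64  bus=[BusRdX,Flush]  L0: P0=M P1=I  mem[L0]=6
17. P1: load  L0  bus=[BusRd,Flush]  L0: P0=S P1=S  mem[L0]=64
18. P1: load  L1  bus=[BusRd,Flush]  L1: P0=S P1=S  mem[L1]=44
19. P1: load  L1  bus=[-]  L1: P0=S P1=S  mem[L1]=44
20. P0: store L1 := 91  bus=[BusRdX]  L1: P0=M P1=I  mem[L1]=44
21. P0: load  L1  bus=[-]  L1: P0=M P1=I  mem[L1]=44
22. P0: store L1 := 92  bus=[-]  L1: P0=M P1=I  mem[L1]=44
23. P0: load  L1  bus=[-]  L1: P0=M P1=I  mem[L1]=44
24. P1: load  L0  bus=[-]  L0: P0=S P1=S  mem[L0]=64
25. P0: load  L0  bus=[-]  L0: P0=S P1=S  mem[L0]=64
26. P1: load  L1  bus=[BusRd,Flush]  L1: P0=S P1=S  mem[L1]=92
27. P0: load  L0  bus=[-]  L0: P0=S P1=S  mem[L0]=64
28. P0: load  L0  bus=[-]  L0: P0=S P1=S  mem[L0]=64
29. P1: load  L1  bus=[-]  L1: P0=S P1=S  mem[L1]=92
30. P0: load  L0  bus=[-]  L0: P0=S P1=S  mem[L0]=64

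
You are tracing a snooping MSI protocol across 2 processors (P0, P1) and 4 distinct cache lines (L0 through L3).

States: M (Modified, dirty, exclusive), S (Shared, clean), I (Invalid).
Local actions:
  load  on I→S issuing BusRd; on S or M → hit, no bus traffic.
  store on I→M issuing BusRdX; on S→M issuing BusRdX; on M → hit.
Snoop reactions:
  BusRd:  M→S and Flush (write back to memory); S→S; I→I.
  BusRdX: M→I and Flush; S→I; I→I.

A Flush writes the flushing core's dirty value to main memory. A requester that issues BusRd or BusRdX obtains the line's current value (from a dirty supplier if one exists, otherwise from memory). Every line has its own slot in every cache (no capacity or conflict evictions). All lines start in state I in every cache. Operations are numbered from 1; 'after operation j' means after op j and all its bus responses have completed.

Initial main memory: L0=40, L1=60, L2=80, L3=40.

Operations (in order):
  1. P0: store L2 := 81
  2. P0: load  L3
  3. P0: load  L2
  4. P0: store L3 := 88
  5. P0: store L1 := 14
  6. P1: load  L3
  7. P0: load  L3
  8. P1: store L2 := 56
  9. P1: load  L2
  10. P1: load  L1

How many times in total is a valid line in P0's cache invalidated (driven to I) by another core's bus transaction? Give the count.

1. P0: store L2 := 81  bus=[BusRdX]  L2: P0=M P1=I  mem[L2]=80
2. P0: load  L3  bus=[BusRd]  L3: P0=S P1=I  mem[L3]=40
3. P0: load  L2  bus=[-]  L2: P0=M P1=I  mem[L2]=80
4. P0: store L3 := 88  bus=[BusRdX]  L3: P0=M P1=I  mem[L3]=40
5. P0: store L1 := 14  bus=[BusRdX]  L1: P0=M P1=I  mem[L1]=60
6. P1: load  L3  bus=[BusRd,Flush]  L3: P0=S P1=S  mem[L3]=88
7. P0: load  L3  bus=[-]  L3: P0=S P1=S  mem[L3]=88
8. P1: store L2 := 56  bus=[BusRdX,Flush]  L2: P0=I P1=M  mem[L2]=81
9. P1: load  L2  bus=[-]  L2: P0=I P1=M  mem[L2]=81
10. P1: load  L1  bus=[BusRd,Flush]  L1: P0=S P1=S  mem[L1]=14

invalidations = 1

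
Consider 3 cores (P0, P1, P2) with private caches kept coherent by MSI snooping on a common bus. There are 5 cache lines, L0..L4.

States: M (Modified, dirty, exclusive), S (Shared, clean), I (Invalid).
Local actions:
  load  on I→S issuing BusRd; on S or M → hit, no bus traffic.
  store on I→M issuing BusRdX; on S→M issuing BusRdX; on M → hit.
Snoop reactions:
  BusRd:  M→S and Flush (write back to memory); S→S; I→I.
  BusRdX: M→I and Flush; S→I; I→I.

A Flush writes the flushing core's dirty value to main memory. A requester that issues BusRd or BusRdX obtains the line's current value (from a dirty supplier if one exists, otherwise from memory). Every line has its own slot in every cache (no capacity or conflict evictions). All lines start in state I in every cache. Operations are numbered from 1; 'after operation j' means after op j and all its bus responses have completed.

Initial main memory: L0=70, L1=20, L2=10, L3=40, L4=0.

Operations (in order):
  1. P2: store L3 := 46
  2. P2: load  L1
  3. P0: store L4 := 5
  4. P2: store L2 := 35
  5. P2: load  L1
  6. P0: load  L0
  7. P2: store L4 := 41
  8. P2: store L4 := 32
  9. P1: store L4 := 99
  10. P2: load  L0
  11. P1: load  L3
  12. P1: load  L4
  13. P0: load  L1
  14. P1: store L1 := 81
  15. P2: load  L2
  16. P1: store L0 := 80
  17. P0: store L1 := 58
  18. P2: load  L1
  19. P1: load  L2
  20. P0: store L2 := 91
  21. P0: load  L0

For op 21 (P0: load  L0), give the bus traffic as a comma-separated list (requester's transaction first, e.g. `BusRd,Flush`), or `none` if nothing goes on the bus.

1. P2: store L3 := 46  bus=[BusRdX]  L3: P0=I P1=I P2=M  mem[L3]=40
2. P2: load  L1  bus=[BusRd]  L1: P0=I P1=I P2=S  mem[L1]=20
3. P0: store L4 := 5  bus=[BusRdX]  L4: P0=M P1=I P2=I  mem[L4]=0
4. P2: store L2 := 35  bus=[BusRdX]  L2: P0=I P1=I P2=M  mem[L2]=10
5. P2: load  L1  bus=[-]  L1: P0=I P1=I P2=S  mem[L1]=20
6. P0: load  L0  bus=[BusRd]  L0: P0=S P1=I P2=I  mem[L0]=70
7. P2: store L4 := 41  bus=[BusRdX,Flush]  L4: P0=I P1=I P2=M  mem[L4]=5
8. P2: store L4 := 32  bus=[-]  L4: P0=I P1=I P2=M  mem[L4]=5
9. P1: store L4 := 99  bus=[BusRdX,Flush]  L4: P0=I P1=M P2=I  mem[L4]=32
10. P2: load  L0  bus=[BusRd]  L0: P0=S P1=I P2=S  mem[L0]=70
11. P1: load  L3  bus=[BusRd,Flush]  L3: P0=I P1=S P2=S  mem[L3]=46
12. P1: load  L4  bus=[-]  L4: P0=I P1=M P2=I  mem[L4]=32
13. P0: load  L1  bus=[BusRd]  L1: P0=S P1=I P2=S  mem[L1]=20
14. P1: store L1 := 81  bus=[BusRdX]  L1: P0=I P1=M P2=I  mem[L1]=20
15. P2: load  L2  bus=[-]  L2: P0=I P1=I P2=M  mem[L2]=10
16. P1: store L0 := 80  bus=[BusRdX]  L0: P0=I P1=M P2=I  mem[L0]=70
17. P0: store L1 := 58  bus=[BusRdX,Flush]  L1: P0=M P1=I P2=I  mem[L1]=81
18. P2: load  L1  bus=[BusRd,Flush]  L1: P0=S P1=I P2=S  mem[L1]=58
19. P1: load  L2  bus=[BusRd,Flush]  L2: P0=I P1=S P2=S  mem[L2]=35
20. P0: store L2 := 91  bus=[BusRdX]  L2: P0=M P1=I P2=I  mem[L2]=35
21. P0: load  L0  bus=[BusRd,Flush]  L0: P0=S P1=S P2=I  mem[L0]=80

bus = BusRd,Flush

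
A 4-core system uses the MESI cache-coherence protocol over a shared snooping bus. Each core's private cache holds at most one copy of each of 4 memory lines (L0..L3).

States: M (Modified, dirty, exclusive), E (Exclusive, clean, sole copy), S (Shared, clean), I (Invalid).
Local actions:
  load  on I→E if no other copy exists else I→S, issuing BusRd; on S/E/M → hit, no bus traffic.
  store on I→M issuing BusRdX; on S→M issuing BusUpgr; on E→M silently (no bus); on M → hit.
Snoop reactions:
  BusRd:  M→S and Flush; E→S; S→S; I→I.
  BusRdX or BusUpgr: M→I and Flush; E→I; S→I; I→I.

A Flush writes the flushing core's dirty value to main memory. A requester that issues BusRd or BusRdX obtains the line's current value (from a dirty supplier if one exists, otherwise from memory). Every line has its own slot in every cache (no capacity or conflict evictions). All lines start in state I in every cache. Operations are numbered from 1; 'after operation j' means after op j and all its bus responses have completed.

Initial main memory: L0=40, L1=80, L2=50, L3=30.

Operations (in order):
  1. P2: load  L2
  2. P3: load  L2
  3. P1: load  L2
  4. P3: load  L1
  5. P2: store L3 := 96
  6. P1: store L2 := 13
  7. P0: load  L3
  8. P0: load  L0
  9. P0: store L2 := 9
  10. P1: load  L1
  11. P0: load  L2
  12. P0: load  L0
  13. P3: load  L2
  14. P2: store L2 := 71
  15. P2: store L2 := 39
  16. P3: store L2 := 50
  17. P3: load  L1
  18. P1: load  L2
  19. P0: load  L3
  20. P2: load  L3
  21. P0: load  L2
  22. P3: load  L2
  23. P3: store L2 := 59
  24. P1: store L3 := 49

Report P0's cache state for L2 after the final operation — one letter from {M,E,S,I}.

  op1 P2: load  L2 → I/I/E/I on L2; bus BusRd; mem=50
  op2 P3: load  L2 → I/I/S/S on L2; bus BusRd; mem=50
  op3 P1: load  L2 → I/S/S/S on L2; bus BusRd; mem=50
  op4 P3: load  L1 → I/I/I/E on L1; bus BusRd; mem=80
  op5 P2: store L3 := 96 → I/I/M/I on L3; bus BusRdX; mem=30
  op6 P1: store L2 := 13 → I/M/I/I on L2; bus BusUpgr; mem=50
  op7 P0: load  L3 → S/I/S/I on L3; bus BusRd Flush; mem=96
  op8 P0: load  L0 → E/I/I/I on L0; bus BusRd; mem=40
  op9 P0: store L2 := 9 → M/I/I/I on L2; bus BusRdX Flush; mem=13
  op10 P1: load  L1 → I/S/I/S on L1; bus BusRd; mem=80
  op11 P0: load  L2 → M/I/I/I on L2; bus (none); mem=13
  op12 P0: load  L0 → E/I/I/I on L0; bus (none); mem=40
  op13 P3: load  L2 → S/I/I/S on L2; bus BusRd Flush; mem=9
  op14 P2: store L2 := 71 → I/I/M/I on L2; bus BusRdX; mem=9
  op15 P2: store L2 := 39 → I/I/M/I on L2; bus (none); mem=9
  op16 P3: store L2 := 50 → I/I/I/M on L2; bus BusRdX Flush; mem=39
  op17 P3: load  L1 → I/S/I/S on L1; bus (none); mem=80
  op18 P1: load  L2 → I/S/I/S on L2; bus BusRd Flush; mem=50
  op19 P0: load  L3 → S/I/S/I on L3; bus (none); mem=96
  op20 P2: load  L3 → S/I/S/I on L3; bus (none); mem=96
  op21 P0: load  L2 → S/S/I/S on L2; bus BusRd; mem=50
  op22 P3: load  L2 → S/S/I/S on L2; bus (none); mem=50
  op23 P3: store L2 := 59 → I/I/I/M on L2; bus BusUpgr; mem=50
  op24 P1: store L3 := 49 → I/M/I/I on L3; bus BusRdX; mem=96

state = I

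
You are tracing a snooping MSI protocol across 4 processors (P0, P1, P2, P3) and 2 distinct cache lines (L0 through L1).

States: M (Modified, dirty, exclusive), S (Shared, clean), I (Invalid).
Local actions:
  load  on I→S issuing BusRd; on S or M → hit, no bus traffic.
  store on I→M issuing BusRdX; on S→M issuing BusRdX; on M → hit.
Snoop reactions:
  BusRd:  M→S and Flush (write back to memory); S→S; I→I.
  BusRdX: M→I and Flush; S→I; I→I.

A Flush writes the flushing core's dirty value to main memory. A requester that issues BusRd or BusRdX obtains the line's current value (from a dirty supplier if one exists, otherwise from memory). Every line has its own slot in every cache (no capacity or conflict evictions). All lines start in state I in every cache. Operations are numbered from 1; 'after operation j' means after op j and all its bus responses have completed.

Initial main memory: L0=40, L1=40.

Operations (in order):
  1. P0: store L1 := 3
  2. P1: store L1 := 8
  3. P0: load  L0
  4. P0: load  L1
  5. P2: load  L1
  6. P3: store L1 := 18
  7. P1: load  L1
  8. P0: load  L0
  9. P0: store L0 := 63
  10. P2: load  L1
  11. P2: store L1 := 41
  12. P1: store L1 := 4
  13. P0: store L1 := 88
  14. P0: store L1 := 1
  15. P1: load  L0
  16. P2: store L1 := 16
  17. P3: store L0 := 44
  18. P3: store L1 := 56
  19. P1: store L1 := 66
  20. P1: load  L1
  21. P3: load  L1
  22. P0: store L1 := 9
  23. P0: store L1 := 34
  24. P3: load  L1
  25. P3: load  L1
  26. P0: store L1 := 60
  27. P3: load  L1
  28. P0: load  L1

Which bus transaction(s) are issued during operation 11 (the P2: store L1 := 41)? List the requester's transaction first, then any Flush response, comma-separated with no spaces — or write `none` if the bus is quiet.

bus = BusRdX

  op1 P0: store L1 := 3 → M/I/I/I on L1; bus BusRdX; mem=40
  op2 P1: store L1 := 8 → I/M/I/I on L1; bus BusRdX Flush; mem=3
  op3 P0: load  L0 → S/I/I/I on L0; bus BusRd; mem=40
  op4 P0: load  L1 → S/S/I/I on L1; bus BusRd Flush; mem=8
  op5 P2: load  L1 → S/S/S/I on L1; bus BusRd; mem=8
  op6 P3: store L1 := 18 → I/I/I/M on L1; bus BusRdX; mem=8
  op7 P1: load  L1 → I/S/I/S on L1; bus BusRd Flush; mem=18
  op8 P0: load  L0 → S/I/I/I on L0; bus (none); mem=40
  op9 P0: store L0 := 63 → M/I/I/I on L0; bus BusRdX; mem=40
  op10 P2: load  L1 → I/S/S/S on L1; bus BusRd; mem=18
  op11 P2: store L1 := 41 → I/I/M/I on L1; bus BusRdX; mem=18
  op12 P1: store L1 := 4 → I/M/I/I on L1; bus BusRdX Flush; mem=41
  op13 P0: store L1 := 88 → M/I/I/I on L1; bus BusRdX Flush; mem=4
  op14 P0: store L1 := 1 → M/I/I/I on L1; bus (none); mem=4
  op15 P1: load  L0 → S/S/I/I on L0; bus BusRd Flush; mem=63
  op16 P2: store L1 := 16 → I/I/M/I on L1; bus BusRdX Flush; mem=1
  op17 P3: store L0 := 44 → I/I/I/M on L0; bus BusRdX; mem=63
  op18 P3: store L1 := 56 → I/I/I/M on L1; bus BusRdX Flush; mem=16
  op19 P1: store L1 := 66 → I/M/I/I on L1; bus BusRdX Flush; mem=56
  op20 P1: load  L1 → I/M/I/I on L1; bus (none); mem=56
  op21 P3: load  L1 → I/S/I/S on L1; bus BusRd Flush; mem=66
  op22 P0: store L1 := 9 → M/I/I/I on L1; bus BusRdX; mem=66
  op23 P0: store L1 := 34 → M/I/I/I on L1; bus (none); mem=66
  op24 P3: load  L1 → S/I/I/S on L1; bus BusRd Flush; mem=34
  op25 P3: load  L1 → S/I/I/S on L1; bus (none); mem=34
  op26 P0: store L1 := 60 → M/I/I/I on L1; bus BusRdX; mem=34
  op27 P3: load  L1 → S/I/I/S on L1; bus BusRd Flush; mem=60
  op28 P0: load  L1 → S/I/I/S on L1; bus (none); mem=60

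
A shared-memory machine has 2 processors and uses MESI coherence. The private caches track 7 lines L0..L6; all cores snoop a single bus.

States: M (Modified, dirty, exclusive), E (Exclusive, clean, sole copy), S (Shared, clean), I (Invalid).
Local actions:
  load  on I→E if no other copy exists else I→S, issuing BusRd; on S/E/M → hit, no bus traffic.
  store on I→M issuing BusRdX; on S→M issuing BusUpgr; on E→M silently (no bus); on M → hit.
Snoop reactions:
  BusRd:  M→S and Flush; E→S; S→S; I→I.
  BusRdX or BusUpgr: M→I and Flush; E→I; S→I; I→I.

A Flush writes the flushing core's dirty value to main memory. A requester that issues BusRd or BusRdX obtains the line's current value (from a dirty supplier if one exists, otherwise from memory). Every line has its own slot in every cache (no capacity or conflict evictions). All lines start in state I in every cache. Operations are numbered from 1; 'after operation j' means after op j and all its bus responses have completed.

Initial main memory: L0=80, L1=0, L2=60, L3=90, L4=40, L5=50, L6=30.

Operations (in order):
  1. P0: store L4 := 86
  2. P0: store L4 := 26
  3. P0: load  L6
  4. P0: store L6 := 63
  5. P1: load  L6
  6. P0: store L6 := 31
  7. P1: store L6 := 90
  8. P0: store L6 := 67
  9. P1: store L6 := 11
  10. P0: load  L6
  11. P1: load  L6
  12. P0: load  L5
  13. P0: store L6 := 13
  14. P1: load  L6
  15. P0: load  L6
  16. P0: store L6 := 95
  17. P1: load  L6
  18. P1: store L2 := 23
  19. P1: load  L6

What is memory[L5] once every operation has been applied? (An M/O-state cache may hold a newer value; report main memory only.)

step 1: P0: store L4 := 86  ⟶  MI  (L4)  txn=BusRdX  M[L4]=40
step 2: P0: store L4 := 26  ⟶  MI  (L4)  txn=∅  M[L4]=40
step 3: P0: load  L6  ⟶  EI  (L6)  txn=BusRd  M[L6]=30
step 4: P0: store L6 := 63  ⟶  MI  (L6)  txn=∅  M[L6]=30
step 5: P1: load  L6  ⟶  SS  (L6)  txn=BusRd+Flush  M[L6]=63
step 6: P0: store L6 := 31  ⟶  MI  (L6)  txn=BusUpgr  M[L6]=63
step 7: P1: store L6 := 90  ⟶  IM  (L6)  txn=BusRdX+Flush  M[L6]=31
step 8: P0: store L6 := 67  ⟶  MI  (L6)  txn=BusRdX+Flush  M[L6]=90
step 9: P1: store L6 := 11  ⟶  IM  (L6)  txn=BusRdX+Flush  M[L6]=67
step 10: P0: load  L6  ⟶  SS  (L6)  txn=BusRd+Flush  M[L6]=11
step 11: P1: load  L6  ⟶  SS  (L6)  txn=∅  M[L6]=11
step 12: P0: load  L5  ⟶  EI  (L5)  txn=BusRd  M[L5]=50
step 13: P0: store L6 := 13  ⟶  MI  (L6)  txn=BusUpgr  M[L6]=11
step 14: P1: load  L6  ⟶  SS  (L6)  txn=BusRd+Flush  M[L6]=13
step 15: P0: load  L6  ⟶  SS  (L6)  txn=∅  M[L6]=13
step 16: P0: store L6 := 95  ⟶  MI  (L6)  txn=BusUpgr  M[L6]=13
step 17: P1: load  L6  ⟶  SS  (L6)  txn=BusRd+Flush  M[L6]=95
step 18: P1: store L2 := 23  ⟶  IM  (L2)  txn=BusRdX  M[L2]=60
step 19: P1: load  L6  ⟶  SS  (L6)  txn=∅  M[L6]=95

memory[L5] = 50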